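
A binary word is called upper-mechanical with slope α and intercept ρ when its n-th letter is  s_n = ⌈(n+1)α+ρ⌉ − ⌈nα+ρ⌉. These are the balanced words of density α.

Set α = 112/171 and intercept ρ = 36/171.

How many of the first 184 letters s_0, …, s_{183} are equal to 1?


#1s = Σ_{n=0}^{183} s_n = Σ_{n=0}^{183} (⌈(n+1)α+ρ⌉ − ⌈nα+ρ⌉)
the sum telescopes: every ⌈nα+ρ⌉ with 0 < n < 184 appears once with + and once with −, leaving ⌈184α+ρ⌉ − ⌈0·α+ρ⌉
184α + ρ = (184·112 + 36) / 171 = 20644/171
ρ = 36/171
⌈20644/171⌉ = 121,  ⌈36/171⌉ = 1
#1s = 121 − 1 = 120

120


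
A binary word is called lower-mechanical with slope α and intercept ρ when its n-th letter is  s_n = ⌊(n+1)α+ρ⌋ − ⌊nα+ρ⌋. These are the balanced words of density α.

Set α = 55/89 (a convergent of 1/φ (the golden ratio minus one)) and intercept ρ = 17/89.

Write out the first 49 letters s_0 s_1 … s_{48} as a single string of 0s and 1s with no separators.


0110101101011011010110110101101011011010110110101

n=0: ⌊(1·55+17)/89⌋ − ⌊(0·55+17)/89⌋ = ⌊72/89⌋ − ⌊17/89⌋ = 0 − 0 = 0
n=1: ⌊(2·55+17)/89⌋ − ⌊(1·55+17)/89⌋ = ⌊127/89⌋ − ⌊72/89⌋ = 1 − 0 = 1
n=2: ⌊(3·55+17)/89⌋ − ⌊(2·55+17)/89⌋ = ⌊182/89⌋ − ⌊127/89⌋ = 2 − 1 = 1
n=3: ⌊(4·55+17)/89⌋ − ⌊(3·55+17)/89⌋ = ⌊237/89⌋ − ⌊182/89⌋ = 2 − 2 = 0
n=4: ⌊(5·55+17)/89⌋ − ⌊(4·55+17)/89⌋ = ⌊292/89⌋ − ⌊237/89⌋ = 3 − 2 = 1
n=5: ⌊(6·55+17)/89⌋ − ⌊(5·55+17)/89⌋ = ⌊347/89⌋ − ⌊292/89⌋ = 3 − 3 = 0
n=6: ⌊(7·55+17)/89⌋ − ⌊(6·55+17)/89⌋ = ⌊402/89⌋ − ⌊347/89⌋ = 4 − 3 = 1
n=7: ⌊(8·55+17)/89⌋ − ⌊(7·55+17)/89⌋ = ⌊457/89⌋ − ⌊402/89⌋ = 5 − 4 = 1
n=8: ⌊(9·55+17)/89⌋ − ⌊(8·55+17)/89⌋ = ⌊512/89⌋ − ⌊457/89⌋ = 5 − 5 = 0
n=9: ⌊(10·55+17)/89⌋ − ⌊(9·55+17)/89⌋ = ⌊567/89⌋ − ⌊512/89⌋ = 6 − 5 = 1
n=10: ⌊(11·55+17)/89⌋ − ⌊(10·55+17)/89⌋ = ⌊622/89⌋ − ⌊567/89⌋ = 6 − 6 = 0
n=11: ⌊(12·55+17)/89⌋ − ⌊(11·55+17)/89⌋ = ⌊677/89⌋ − ⌊622/89⌋ = 7 − 6 = 1
n=12: ⌊(13·55+17)/89⌋ − ⌊(12·55+17)/89⌋ = ⌊732/89⌋ − ⌊677/89⌋ = 8 − 7 = 1
n=13: ⌊(14·55+17)/89⌋ − ⌊(13·55+17)/89⌋ = ⌊787/89⌋ − ⌊732/89⌋ = 8 − 8 = 0
n=14: ⌊(15·55+17)/89⌋ − ⌊(14·55+17)/89⌋ = ⌊842/89⌋ − ⌊787/89⌋ = 9 − 8 = 1
n=15: ⌊(16·55+17)/89⌋ − ⌊(15·55+17)/89⌋ = ⌊897/89⌋ − ⌊842/89⌋ = 10 − 9 = 1
n=16: ⌊(17·55+17)/89⌋ − ⌊(16·55+17)/89⌋ = ⌊952/89⌋ − ⌊897/89⌋ = 10 − 10 = 0
n=17: ⌊(18·55+17)/89⌋ − ⌊(17·55+17)/89⌋ = ⌊1007/89⌋ − ⌊952/89⌋ = 11 − 10 = 1
n=18: ⌊(19·55+17)/89⌋ − ⌊(18·55+17)/89⌋ = ⌊1062/89⌋ − ⌊1007/89⌋ = 11 − 11 = 0
n=19: ⌊(20·55+17)/89⌋ − ⌊(19·55+17)/89⌋ = ⌊1117/89⌋ − ⌊1062/89⌋ = 12 − 11 = 1
n=20: ⌊(21·55+17)/89⌋ − ⌊(20·55+17)/89⌋ = ⌊1172/89⌋ − ⌊1117/89⌋ = 13 − 12 = 1
n=21: ⌊(22·55+17)/89⌋ − ⌊(21·55+17)/89⌋ = ⌊1227/89⌋ − ⌊1172/89⌋ = 13 − 13 = 0
n=22: ⌊(23·55+17)/89⌋ − ⌊(22·55+17)/89⌋ = ⌊1282/89⌋ − ⌊1227/89⌋ = 14 − 13 = 1
n=23: ⌊(24·55+17)/89⌋ − ⌊(23·55+17)/89⌋ = ⌊1337/89⌋ − ⌊1282/89⌋ = 15 − 14 = 1
n=24: ⌊(25·55+17)/89⌋ − ⌊(24·55+17)/89⌋ = ⌊1392/89⌋ − ⌊1337/89⌋ = 15 − 15 = 0
n=25: ⌊(26·55+17)/89⌋ − ⌊(25·55+17)/89⌋ = ⌊1447/89⌋ − ⌊1392/89⌋ = 16 − 15 = 1
n=26: ⌊(27·55+17)/89⌋ − ⌊(26·55+17)/89⌋ = ⌊1502/89⌋ − ⌊1447/89⌋ = 16 − 16 = 0
n=27: ⌊(28·55+17)/89⌋ − ⌊(27·55+17)/89⌋ = ⌊1557/89⌋ − ⌊1502/89⌋ = 17 − 16 = 1
n=28: ⌊(29·55+17)/89⌋ − ⌊(28·55+17)/89⌋ = ⌊1612/89⌋ − ⌊1557/89⌋ = 18 − 17 = 1
n=29: ⌊(30·55+17)/89⌋ − ⌊(29·55+17)/89⌋ = ⌊1667/89⌋ − ⌊1612/89⌋ = 18 − 18 = 0
n=30: ⌊(31·55+17)/89⌋ − ⌊(30·55+17)/89⌋ = ⌊1722/89⌋ − ⌊1667/89⌋ = 19 − 18 = 1
n=31: ⌊(32·55+17)/89⌋ − ⌊(31·55+17)/89⌋ = ⌊1777/89⌋ − ⌊1722/89⌋ = 19 − 19 = 0
n=32: ⌊(33·55+17)/89⌋ − ⌊(32·55+17)/89⌋ = ⌊1832/89⌋ − ⌊1777/89⌋ = 20 − 19 = 1
n=33: ⌊(34·55+17)/89⌋ − ⌊(33·55+17)/89⌋ = ⌊1887/89⌋ − ⌊1832/89⌋ = 21 − 20 = 1
n=34: ⌊(35·55+17)/89⌋ − ⌊(34·55+17)/89⌋ = ⌊1942/89⌋ − ⌊1887/89⌋ = 21 − 21 = 0
n=35: ⌊(36·55+17)/89⌋ − ⌊(35·55+17)/89⌋ = ⌊1997/89⌋ − ⌊1942/89⌋ = 22 − 21 = 1
n=36: ⌊(37·55+17)/89⌋ − ⌊(36·55+17)/89⌋ = ⌊2052/89⌋ − ⌊1997/89⌋ = 23 − 22 = 1
n=37: ⌊(38·55+17)/89⌋ − ⌊(37·55+17)/89⌋ = ⌊2107/89⌋ − ⌊2052/89⌋ = 23 − 23 = 0
n=38: ⌊(39·55+17)/89⌋ − ⌊(38·55+17)/89⌋ = ⌊2162/89⌋ − ⌊2107/89⌋ = 24 − 23 = 1
n=39: ⌊(40·55+17)/89⌋ − ⌊(39·55+17)/89⌋ = ⌊2217/89⌋ − ⌊2162/89⌋ = 24 − 24 = 0
n=40: ⌊(41·55+17)/89⌋ − ⌊(40·55+17)/89⌋ = ⌊2272/89⌋ − ⌊2217/89⌋ = 25 − 24 = 1
n=41: ⌊(42·55+17)/89⌋ − ⌊(41·55+17)/89⌋ = ⌊2327/89⌋ − ⌊2272/89⌋ = 26 − 25 = 1
n=42: ⌊(43·55+17)/89⌋ − ⌊(42·55+17)/89⌋ = ⌊2382/89⌋ − ⌊2327/89⌋ = 26 − 26 = 0
n=43: ⌊(44·55+17)/89⌋ − ⌊(43·55+17)/89⌋ = ⌊2437/89⌋ − ⌊2382/89⌋ = 27 − 26 = 1
n=44: ⌊(45·55+17)/89⌋ − ⌊(44·55+17)/89⌋ = ⌊2492/89⌋ − ⌊2437/89⌋ = 28 − 27 = 1
n=45: ⌊(46·55+17)/89⌋ − ⌊(45·55+17)/89⌋ = ⌊2547/89⌋ − ⌊2492/89⌋ = 28 − 28 = 0
n=46: ⌊(47·55+17)/89⌋ − ⌊(46·55+17)/89⌋ = ⌊2602/89⌋ − ⌊2547/89⌋ = 29 − 28 = 1
n=47: ⌊(48·55+17)/89⌋ − ⌊(47·55+17)/89⌋ = ⌊2657/89⌋ − ⌊2602/89⌋ = 29 − 29 = 0
n=48: ⌊(49·55+17)/89⌋ − ⌊(48·55+17)/89⌋ = ⌊2712/89⌋ − ⌊2657/89⌋ = 30 − 29 = 1


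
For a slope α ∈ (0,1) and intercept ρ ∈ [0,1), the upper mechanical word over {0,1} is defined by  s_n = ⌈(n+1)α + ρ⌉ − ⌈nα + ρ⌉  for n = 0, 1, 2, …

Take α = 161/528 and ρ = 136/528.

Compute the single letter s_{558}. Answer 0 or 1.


(n+1)α + ρ = (559·161 + 136) / 528 = 90135/528
nα + ρ     = (558·161 + 136) / 528 = 89974/528
⌈90135/528⌉ = 171,  ⌈89974/528⌉ = 171
s_{558} = 171 − 171 = 0

0


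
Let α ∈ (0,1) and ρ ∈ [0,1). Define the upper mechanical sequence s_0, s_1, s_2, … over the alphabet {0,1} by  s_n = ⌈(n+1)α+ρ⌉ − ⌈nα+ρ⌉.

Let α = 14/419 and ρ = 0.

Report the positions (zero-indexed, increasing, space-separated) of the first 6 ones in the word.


n=0: ⌈14/419⌉−⌈0/419⌉ = 1−0 = 1  ← one
n=1: ⌈28/419⌉−⌈14/419⌉ = 1−1 = 0
n=2: ⌈42/419⌉−⌈28/419⌉ = 1−1 = 0
  …
n=29: ⌈420/419⌉−⌈406/419⌉ = 2−1 = 1  ← one
n=30: ⌈434/419⌉−⌈420/419⌉ = 2−2 = 0
n=31: ⌈448/419⌉−⌈434/419⌉ = 2−2 = 0
  …
n=59: ⌈840/419⌉−⌈826/419⌉ = 3−2 = 1  ← one
n=60: ⌈854/419⌉−⌈840/419⌉ = 3−3 = 0
n=61: ⌈868/419⌉−⌈854/419⌉ = 3−3 = 0
  …
n=89: ⌈1260/419⌉−⌈1246/419⌉ = 4−3 = 1  ← one
n=90: ⌈1274/419⌉−⌈1260/419⌉ = 4−4 = 0
n=91: ⌈1288/419⌉−⌈1274/419⌉ = 4−4 = 0
  …
n=119: ⌈1680/419⌉−⌈1666/419⌉ = 5−4 = 1  ← one
n=120: ⌈1694/419⌉−⌈1680/419⌉ = 5−5 = 0
n=121: ⌈1708/419⌉−⌈1694/419⌉ = 5−5 = 0
  …
n=149: ⌈2100/419⌉−⌈2086/419⌉ = 6−5 = 1  ← one
positions of the first 6 ones: 0 29 59 89 119 149

0 29 59 89 119 149


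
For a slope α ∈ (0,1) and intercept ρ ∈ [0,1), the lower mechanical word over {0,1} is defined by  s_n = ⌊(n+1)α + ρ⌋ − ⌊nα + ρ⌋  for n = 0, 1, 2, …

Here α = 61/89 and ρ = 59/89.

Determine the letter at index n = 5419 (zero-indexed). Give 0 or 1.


1

(n+1)α + ρ = (5420·61 + 59) / 89 = 330679/89
nα + ρ     = (5419·61 + 59) / 89 = 330618/89
⌊330679/89⌋ = 3715,  ⌊330618/89⌋ = 3714
s_{5419} = 3715 − 3714 = 1


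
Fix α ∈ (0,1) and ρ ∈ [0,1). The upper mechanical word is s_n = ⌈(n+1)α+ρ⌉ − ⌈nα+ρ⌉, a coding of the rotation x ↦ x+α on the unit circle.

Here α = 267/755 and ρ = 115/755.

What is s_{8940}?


1

(n+1)α + ρ = (8941·267 + 115) / 755 = 2387362/755
nα + ρ     = (8940·267 + 115) / 755 = 2387095/755
⌈2387362/755⌉ = 3163,  ⌈2387095/755⌉ = 3162
s_{8940} = 3163 − 3162 = 1


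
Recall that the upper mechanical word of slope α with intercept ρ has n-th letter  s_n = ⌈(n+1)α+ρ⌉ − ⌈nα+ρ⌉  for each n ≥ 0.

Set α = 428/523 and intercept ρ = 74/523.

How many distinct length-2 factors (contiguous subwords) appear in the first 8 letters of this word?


t_n = ⌈(n·428+74)/523⌉ for n = 0 … 8:
  n=0…8: ⌈74/523⌉=1 ⌈502/523⌉=1 ⌈930/523⌉=2 ⌈1358/523⌉=3 ⌈1786/523⌉=4 ⌈2214/523⌉=5 ⌈2642/523⌉=6 ⌈3070/523⌉=6 ⌈3498/523⌉=7
s_n = t_(n+1) − t_n for n = 0 … 7 gives
prefix = 01111101
slide a length-2 window over [0..1] … [6..7] (7 windows); first occurrence of each distinct factor:
  [  0..  1] 01
  [  1..  2] 11
  [  5..  6] 10
  (the other 4 windows repeat one of these)
distinct factors: {01, 10, 11}
count = 3  (Sturmian bound for length 2 is 3)

3


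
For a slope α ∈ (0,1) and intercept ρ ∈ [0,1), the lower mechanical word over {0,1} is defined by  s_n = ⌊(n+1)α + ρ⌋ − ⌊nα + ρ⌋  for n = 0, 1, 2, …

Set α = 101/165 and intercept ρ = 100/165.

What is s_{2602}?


0

(n+1)α + ρ = (2603·101 + 100) / 165 = 263003/165
nα + ρ     = (2602·101 + 100) / 165 = 262902/165
⌊263003/165⌋ = 1593,  ⌊262902/165⌋ = 1593
s_{2602} = 1593 − 1593 = 0


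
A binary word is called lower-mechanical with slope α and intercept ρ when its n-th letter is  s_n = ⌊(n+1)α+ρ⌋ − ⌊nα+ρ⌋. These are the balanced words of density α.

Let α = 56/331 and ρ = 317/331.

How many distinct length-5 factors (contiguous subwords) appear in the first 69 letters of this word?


6

t_n = ⌊(n·56+317)/331⌋ for n = 0 … 69:
  n=0…9: ⌊317/331⌋=0 ⌊373/331⌋=1 ⌊429/331⌋=1 ⌊485/331⌋=1 ⌊541/331⌋=1 ⌊597/331⌋=1 ⌊653/331⌋=1 ⌊709/331⌋=2 ⌊765/331⌋=2 ⌊821/331⌋=2
  n=10…19: ⌊877/331⌋=2 ⌊933/331⌋=2 ⌊989/331⌋=2 ⌊1045/331⌋=3 ⌊1101/331⌋=3 ⌊1157/331⌋=3 ⌊1213/331⌋=3 ⌊1269/331⌋=3 ⌊1325/331⌋=4 ⌊1381/331⌋=4
  n=20…29: ⌊1437/331⌋=4 ⌊1493/331⌋=4 ⌊1549/331⌋=4 ⌊1605/331⌋=4 ⌊1661/331⌋=5 ⌊1717/331⌋=5 ⌊1773/331⌋=5 ⌊1829/331⌋=5 ⌊1885/331⌋=5 ⌊1941/331⌋=5
  n=30…39: ⌊1997/331⌋=6 ⌊2053/331⌋=6 ⌊2109/331⌋=6 ⌊2165/331⌋=6 ⌊2221/331⌋=6 ⌊2277/331⌋=6 ⌊2333/331⌋=7 ⌊2389/331⌋=7 ⌊2445/331⌋=7 ⌊2501/331⌋=7
  n=40…49: ⌊2557/331⌋=7 ⌊2613/331⌋=7 ⌊2669/331⌋=8 ⌊2725/331⌋=8 ⌊2781/331⌋=8 ⌊2837/331⌋=8 ⌊2893/331⌋=8 ⌊2949/331⌋=8 ⌊3005/331⌋=9 ⌊3061/331⌋=9
  n=50…59: ⌊3117/331⌋=9 ⌊3173/331⌋=9 ⌊3229/331⌋=9 ⌊3285/331⌋=9 ⌊3341/331⌋=10 ⌊3397/331⌋=10 ⌊3453/331⌋=10 ⌊3509/331⌋=10 ⌊3565/331⌋=10 ⌊3621/331⌋=10
  n=60…69: ⌊3677/331⌋=11 ⌊3733/331⌋=11 ⌊3789/331⌋=11 ⌊3845/331⌋=11 ⌊3901/331⌋=11 ⌊3957/331⌋=11 ⌊4013/331⌋=12 ⌊4069/331⌋=12 ⌊4125/331⌋=12 ⌊4181/331⌋=12
s_n = t_(n+1) − t_n for n = 0 … 68 gives
prefix = 100000100000100001000001000001000001000001000001000001000001000001000
slide a length-5 window over [0..4] … [64..68] (65 windows); first occurrence of each distinct factor:
  [  0..  4] 10000
  [  1..  5] 00000
  [  2..  6] 00001
  [  3..  7] 00010
  [  4..  8] 00100
  [  5..  9] 01000
  (the other 59 windows repeat one of these)
distinct factors: {00000, 00001, 00010, 00100, 01000, 10000}
count = 6  (Sturmian bound for length 5 is 6)


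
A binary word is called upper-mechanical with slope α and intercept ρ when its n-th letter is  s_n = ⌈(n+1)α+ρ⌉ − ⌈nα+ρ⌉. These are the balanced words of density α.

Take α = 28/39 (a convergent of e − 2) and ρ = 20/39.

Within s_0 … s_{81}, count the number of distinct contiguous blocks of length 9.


t_n = ⌈(n·28+20)/39⌉ for n = 0 … 82:
  n=0…9: ⌈20/39⌉=1 ⌈48/39⌉=2 ⌈76/39⌉=2 ⌈104/39⌉=3 ⌈132/39⌉=4 ⌈160/39⌉=5 ⌈188/39⌉=5 ⌈216/39⌉=6 ⌈244/39⌉=7 ⌈272/39⌉=7
  n=10…19: ⌈300/39⌉=8 ⌈328/39⌉=9 ⌈356/39⌉=10 ⌈384/39⌉=10 ⌈412/39⌉=11 ⌈440/39⌉=12 ⌈468/39⌉=12 ⌈496/39⌉=13 ⌈524/39⌉=14 ⌈552/39⌉=15
  n=20…29: ⌈580/39⌉=15 ⌈608/39⌉=16 ⌈636/39⌉=17 ⌈664/39⌉=18 ⌈692/39⌉=18 ⌈720/39⌉=19 ⌈748/39⌉=20 ⌈776/39⌉=20 ⌈804/39⌉=21 ⌈832/39⌉=22
  n=30…39: ⌈860/39⌉=23 ⌈888/39⌉=23 ⌈916/39⌉=24 ⌈944/39⌉=25 ⌈972/39⌉=25 ⌈1000/39⌉=26 ⌈1028/39⌉=27 ⌈1056/39⌉=28 ⌈1084/39⌉=28 ⌈1112/39⌉=29
  n=40…49: ⌈1140/39⌉=30 ⌈1168/39⌉=30 ⌈1196/39⌉=31 ⌈1224/39⌉=32 ⌈1252/39⌉=33 ⌈1280/39⌉=33 ⌈1308/39⌉=34 ⌈1336/39⌉=35 ⌈1364/39⌉=35 ⌈1392/39⌉=36
  n=50…59: ⌈1420/39⌉=37 ⌈1448/39⌉=38 ⌈1476/39⌉=38 ⌈1504/39⌉=39 ⌈1532/39⌉=40 ⌈1560/39⌉=40 ⌈1588/39⌉=41 ⌈1616/39⌉=42 ⌈1644/39⌉=43 ⌈1672/39⌉=43
  n=60…69: ⌈1700/39⌉=44 ⌈1728/39⌉=45 ⌈1756/39⌉=46 ⌈1784/39⌉=46 ⌈1812/39⌉=47 ⌈1840/39⌉=48 ⌈1868/39⌉=48 ⌈1896/39⌉=49 ⌈1924/39⌉=50 ⌈1952/39⌉=51
  n=70…79: ⌈1980/39⌉=51 ⌈2008/39⌉=52 ⌈2036/39⌉=53 ⌈2064/39⌉=53 ⌈2092/39⌉=54 ⌈2120/39⌉=55 ⌈2148/39⌉=56 ⌈2176/39⌉=56 ⌈2204/39⌉=57 ⌈2232/39⌉=58
  n=80…82: ⌈2260/39⌉=58 ⌈2288/39⌉=59 ⌈2316/39⌉=60
s_n = t_(n+1) − t_n for n = 0 … 81 gives
prefix = 1011101101110110111011101101110110111011011101101110110111011101101110110111011011
slide a length-9 window over [0..8] … [73..81] (74 windows); first occurrence of each distinct factor:
  [  0..  8] 101110110
  [  1..  9] 011101101
  [  2.. 10] 111011011
  [  3.. 11] 110110111
  [  4.. 12] 101101110
  [  5.. 13] 011011101
  [  6.. 14] 110111011
  [ 14.. 22] 101110111
  [ 15.. 23] 011101110
  [ 16.. 24] 111011101
  (the other 64 windows repeat one of these)
distinct factors: {011011101, 011101101, 011101110, 101101110, 101110110, 101110111, 110110111, 110111011, 111011011, 111011101}
count = 10  (Sturmian bound for length 9 is 10)

10


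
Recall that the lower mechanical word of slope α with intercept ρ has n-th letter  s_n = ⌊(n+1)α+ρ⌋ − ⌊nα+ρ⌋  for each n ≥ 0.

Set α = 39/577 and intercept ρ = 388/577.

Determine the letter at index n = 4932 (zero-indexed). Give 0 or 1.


(n+1)α + ρ = (4933·39 + 388) / 577 = 192775/577
nα + ρ     = (4932·39 + 388) / 577 = 192736/577
⌊192775/577⌋ = 334,  ⌊192736/577⌋ = 334
s_{4932} = 334 − 334 = 0

0


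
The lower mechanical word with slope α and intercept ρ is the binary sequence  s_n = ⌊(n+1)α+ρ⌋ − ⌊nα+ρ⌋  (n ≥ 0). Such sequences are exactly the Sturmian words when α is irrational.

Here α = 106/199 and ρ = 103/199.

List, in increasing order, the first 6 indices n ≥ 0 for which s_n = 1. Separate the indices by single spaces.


n=0: ⌊209/199⌋−⌊103/199⌋ = 1−0 = 1  ← one
n=1: ⌊315/199⌋−⌊209/199⌋ = 1−1 = 0
n=2: ⌊421/199⌋−⌊315/199⌋ = 2−1 = 1  ← one
n=3: ⌊527/199⌋−⌊421/199⌋ = 2−2 = 0
n=4: ⌊633/199⌋−⌊527/199⌋ = 3−2 = 1  ← one
n=5: ⌊739/199⌋−⌊633/199⌋ = 3−3 = 0
n=6: ⌊845/199⌋−⌊739/199⌋ = 4−3 = 1  ← one
n=7: ⌊951/199⌋−⌊845/199⌋ = 4−4 = 0
n=8: ⌊1057/199⌋−⌊951/199⌋ = 5−4 = 1  ← one
n=9: ⌊1163/199⌋−⌊1057/199⌋ = 5−5 = 0
n=10: ⌊1269/199⌋−⌊1163/199⌋ = 6−5 = 1  ← one
positions of the first 6 ones: 0 2 4 6 8 10

0 2 4 6 8 10


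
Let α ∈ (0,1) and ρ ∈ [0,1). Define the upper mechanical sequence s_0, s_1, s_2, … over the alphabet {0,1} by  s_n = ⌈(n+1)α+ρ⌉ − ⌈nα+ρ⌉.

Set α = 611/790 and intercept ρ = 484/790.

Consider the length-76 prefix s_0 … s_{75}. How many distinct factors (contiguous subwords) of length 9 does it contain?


10

t_n = ⌈(n·611+484)/790⌉ for n = 0 … 76:
  n=0…9: ⌈484/790⌉=1 ⌈1095/790⌉=2 ⌈1706/790⌉=3 ⌈2317/790⌉=3 ⌈2928/790⌉=4 ⌈3539/790⌉=5 ⌈4150/790⌉=6 ⌈4761/790⌉=7 ⌈5372/790⌉=7 ⌈5983/790⌉=8
  n=10…19: ⌈6594/790⌉=9 ⌈7205/790⌉=10 ⌈7816/790⌉=10 ⌈8427/790⌉=11 ⌈9038/790⌉=12 ⌈9649/790⌉=13 ⌈10260/790⌉=13 ⌈10871/790⌉=14 ⌈11482/790⌉=15 ⌈12093/790⌉=16
  n=20…29: ⌈12704/790⌉=17 ⌈13315/790⌉=17 ⌈13926/790⌉=18 ⌈14537/790⌉=19 ⌈15148/790⌉=20 ⌈15759/790⌉=20 ⌈16370/790⌉=21 ⌈16981/790⌉=22 ⌈17592/790⌉=23 ⌈18203/790⌉=24
  n=30…39: ⌈18814/790⌉=24 ⌈19425/790⌉=25 ⌈20036/790⌉=26 ⌈20647/790⌉=27 ⌈21258/790⌉=27 ⌈21869/790⌉=28 ⌈22480/790⌉=29 ⌈23091/790⌉=30 ⌈23702/790⌉=31 ⌈24313/790⌉=31
  n=40…49: ⌈24924/790⌉=32 ⌈25535/790⌉=33 ⌈26146/790⌉=34 ⌈26757/790⌉=34 ⌈27368/790⌉=35 ⌈27979/790⌉=36 ⌈28590/790⌉=37 ⌈29201/790⌉=37 ⌈29812/790⌉=38 ⌈30423/790⌉=39
  n=50…59: ⌈31034/790⌉=40 ⌈31645/790⌉=41 ⌈32256/790⌉=41 ⌈32867/790⌉=42 ⌈33478/790⌉=43 ⌈34089/790⌉=44 ⌈34700/790⌉=44 ⌈35311/790⌉=45 ⌈35922/790⌉=46 ⌈36533/790⌉=47
  n=60…69: ⌈37144/790⌉=48 ⌈37755/790⌉=48 ⌈38366/790⌉=49 ⌈38977/790⌉=50 ⌈39588/790⌉=51 ⌈40199/790⌉=51 ⌈40810/790⌉=52 ⌈41421/790⌉=53 ⌈42032/790⌉=54 ⌈42643/790⌉=54
  n=70…76: ⌈43254/790⌉=55 ⌈43865/790⌉=56 ⌈44476/790⌉=57 ⌈45087/790⌉=58 ⌈45698/790⌉=58 ⌈46309/790⌉=59 ⌈46920/790⌉=60
s_n = t_(n+1) − t_n for n = 0 … 75 gives
prefix = 1101111011101110111101110111101110111101110111011110111011110111011101111011
slide a length-9 window over [0..8] … [67..75] (68 windows); first occurrence of each distinct factor:
  [  0..  8] 110111101
  [  1..  9] 101111011
  [  2.. 10] 011110111
  [  3.. 11] 111101110
  [  4.. 12] 111011101
  [  5.. 13] 110111011
  [  6.. 14] 101110111
  [  7.. 15] 011101110
  [ 11.. 19] 011101111
  [ 12.. 20] 111011110
  (the other 58 windows repeat one of these)
distinct factors: {011101110, 011101111, 011110111, 101110111, 101111011, 110111011, 110111101, 111011101, 111011110, 111101110}
count = 10  (Sturmian bound for length 9 is 10)


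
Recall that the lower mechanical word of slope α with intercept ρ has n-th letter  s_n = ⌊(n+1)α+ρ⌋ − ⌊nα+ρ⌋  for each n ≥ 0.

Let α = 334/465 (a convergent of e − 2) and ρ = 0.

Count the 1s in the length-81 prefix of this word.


#1s = Σ_{n=0}^{80} s_n = Σ_{n=0}^{80} (⌊(n+1)α+ρ⌋ − ⌊nα+ρ⌋)
the sum telescopes: every ⌊nα+ρ⌋ with 0 < n < 81 appears once with + and once with −, leaving ⌊81α+ρ⌋ − ⌊0·α+ρ⌋
81α + ρ = (81·334) / 465 = 27054/465
ρ = 0/465
⌊27054/465⌋ = 58,  ⌊0/465⌋ = 0
#1s = 58 − 0 = 58

58


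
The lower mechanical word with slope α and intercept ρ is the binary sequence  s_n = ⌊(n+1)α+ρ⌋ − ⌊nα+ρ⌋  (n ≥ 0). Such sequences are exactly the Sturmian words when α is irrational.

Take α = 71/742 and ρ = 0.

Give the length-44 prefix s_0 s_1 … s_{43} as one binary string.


00000000001000000000100000000001000000000100

n=0: ⌊(1·71)/742⌋ − ⌊(0·71)/742⌋ = ⌊71/742⌋ − ⌊0/742⌋ = 0 − 0 = 0
n=1: ⌊(2·71)/742⌋ − ⌊(1·71)/742⌋ = ⌊142/742⌋ − ⌊71/742⌋ = 0 − 0 = 0
n=2: ⌊(3·71)/742⌋ − ⌊(2·71)/742⌋ = ⌊213/742⌋ − ⌊142/742⌋ = 0 − 0 = 0
n=3: ⌊(4·71)/742⌋ − ⌊(3·71)/742⌋ = ⌊284/742⌋ − ⌊213/742⌋ = 0 − 0 = 0
n=4: ⌊(5·71)/742⌋ − ⌊(4·71)/742⌋ = ⌊355/742⌋ − ⌊284/742⌋ = 0 − 0 = 0
n=5: ⌊(6·71)/742⌋ − ⌊(5·71)/742⌋ = ⌊426/742⌋ − ⌊355/742⌋ = 0 − 0 = 0
n=6: ⌊(7·71)/742⌋ − ⌊(6·71)/742⌋ = ⌊497/742⌋ − ⌊426/742⌋ = 0 − 0 = 0
n=7: ⌊(8·71)/742⌋ − ⌊(7·71)/742⌋ = ⌊568/742⌋ − ⌊497/742⌋ = 0 − 0 = 0
n=8: ⌊(9·71)/742⌋ − ⌊(8·71)/742⌋ = ⌊639/742⌋ − ⌊568/742⌋ = 0 − 0 = 0
n=9: ⌊(10·71)/742⌋ − ⌊(9·71)/742⌋ = ⌊710/742⌋ − ⌊639/742⌋ = 0 − 0 = 0
n=10: ⌊(11·71)/742⌋ − ⌊(10·71)/742⌋ = ⌊781/742⌋ − ⌊710/742⌋ = 1 − 0 = 1
n=11: ⌊(12·71)/742⌋ − ⌊(11·71)/742⌋ = ⌊852/742⌋ − ⌊781/742⌋ = 1 − 1 = 0
n=12: ⌊(13·71)/742⌋ − ⌊(12·71)/742⌋ = ⌊923/742⌋ − ⌊852/742⌋ = 1 − 1 = 0
n=13: ⌊(14·71)/742⌋ − ⌊(13·71)/742⌋ = ⌊994/742⌋ − ⌊923/742⌋ = 1 − 1 = 0
n=14: ⌊(15·71)/742⌋ − ⌊(14·71)/742⌋ = ⌊1065/742⌋ − ⌊994/742⌋ = 1 − 1 = 0
n=15: ⌊(16·71)/742⌋ − ⌊(15·71)/742⌋ = ⌊1136/742⌋ − ⌊1065/742⌋ = 1 − 1 = 0
n=16: ⌊(17·71)/742⌋ − ⌊(16·71)/742⌋ = ⌊1207/742⌋ − ⌊1136/742⌋ = 1 − 1 = 0
n=17: ⌊(18·71)/742⌋ − ⌊(17·71)/742⌋ = ⌊1278/742⌋ − ⌊1207/742⌋ = 1 − 1 = 0
n=18: ⌊(19·71)/742⌋ − ⌊(18·71)/742⌋ = ⌊1349/742⌋ − ⌊1278/742⌋ = 1 − 1 = 0
n=19: ⌊(20·71)/742⌋ − ⌊(19·71)/742⌋ = ⌊1420/742⌋ − ⌊1349/742⌋ = 1 − 1 = 0
n=20: ⌊(21·71)/742⌋ − ⌊(20·71)/742⌋ = ⌊1491/742⌋ − ⌊1420/742⌋ = 2 − 1 = 1
n=21: ⌊(22·71)/742⌋ − ⌊(21·71)/742⌋ = ⌊1562/742⌋ − ⌊1491/742⌋ = 2 − 2 = 0
n=22: ⌊(23·71)/742⌋ − ⌊(22·71)/742⌋ = ⌊1633/742⌋ − ⌊1562/742⌋ = 2 − 2 = 0
n=23: ⌊(24·71)/742⌋ − ⌊(23·71)/742⌋ = ⌊1704/742⌋ − ⌊1633/742⌋ = 2 − 2 = 0
n=24: ⌊(25·71)/742⌋ − ⌊(24·71)/742⌋ = ⌊1775/742⌋ − ⌊1704/742⌋ = 2 − 2 = 0
n=25: ⌊(26·71)/742⌋ − ⌊(25·71)/742⌋ = ⌊1846/742⌋ − ⌊1775/742⌋ = 2 − 2 = 0
n=26: ⌊(27·71)/742⌋ − ⌊(26·71)/742⌋ = ⌊1917/742⌋ − ⌊1846/742⌋ = 2 − 2 = 0
n=27: ⌊(28·71)/742⌋ − ⌊(27·71)/742⌋ = ⌊1988/742⌋ − ⌊1917/742⌋ = 2 − 2 = 0
n=28: ⌊(29·71)/742⌋ − ⌊(28·71)/742⌋ = ⌊2059/742⌋ − ⌊1988/742⌋ = 2 − 2 = 0
n=29: ⌊(30·71)/742⌋ − ⌊(29·71)/742⌋ = ⌊2130/742⌋ − ⌊2059/742⌋ = 2 − 2 = 0
n=30: ⌊(31·71)/742⌋ − ⌊(30·71)/742⌋ = ⌊2201/742⌋ − ⌊2130/742⌋ = 2 − 2 = 0
n=31: ⌊(32·71)/742⌋ − ⌊(31·71)/742⌋ = ⌊2272/742⌋ − ⌊2201/742⌋ = 3 − 2 = 1
n=32: ⌊(33·71)/742⌋ − ⌊(32·71)/742⌋ = ⌊2343/742⌋ − ⌊2272/742⌋ = 3 − 3 = 0
n=33: ⌊(34·71)/742⌋ − ⌊(33·71)/742⌋ = ⌊2414/742⌋ − ⌊2343/742⌋ = 3 − 3 = 0
n=34: ⌊(35·71)/742⌋ − ⌊(34·71)/742⌋ = ⌊2485/742⌋ − ⌊2414/742⌋ = 3 − 3 = 0
n=35: ⌊(36·71)/742⌋ − ⌊(35·71)/742⌋ = ⌊2556/742⌋ − ⌊2485/742⌋ = 3 − 3 = 0
n=36: ⌊(37·71)/742⌋ − ⌊(36·71)/742⌋ = ⌊2627/742⌋ − ⌊2556/742⌋ = 3 − 3 = 0
n=37: ⌊(38·71)/742⌋ − ⌊(37·71)/742⌋ = ⌊2698/742⌋ − ⌊2627/742⌋ = 3 − 3 = 0
n=38: ⌊(39·71)/742⌋ − ⌊(38·71)/742⌋ = ⌊2769/742⌋ − ⌊2698/742⌋ = 3 − 3 = 0
n=39: ⌊(40·71)/742⌋ − ⌊(39·71)/742⌋ = ⌊2840/742⌋ − ⌊2769/742⌋ = 3 − 3 = 0
n=40: ⌊(41·71)/742⌋ − ⌊(40·71)/742⌋ = ⌊2911/742⌋ − ⌊2840/742⌋ = 3 − 3 = 0
n=41: ⌊(42·71)/742⌋ − ⌊(41·71)/742⌋ = ⌊2982/742⌋ − ⌊2911/742⌋ = 4 − 3 = 1
n=42: ⌊(43·71)/742⌋ − ⌊(42·71)/742⌋ = ⌊3053/742⌋ − ⌊2982/742⌋ = 4 − 4 = 0
n=43: ⌊(44·71)/742⌋ − ⌊(43·71)/742⌋ = ⌊3124/742⌋ − ⌊3053/742⌋ = 4 − 4 = 0


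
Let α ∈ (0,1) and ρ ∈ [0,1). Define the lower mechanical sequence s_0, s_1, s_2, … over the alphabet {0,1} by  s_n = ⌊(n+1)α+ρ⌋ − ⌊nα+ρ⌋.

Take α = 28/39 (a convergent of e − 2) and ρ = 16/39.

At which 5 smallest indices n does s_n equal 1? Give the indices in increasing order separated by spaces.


n=0: ⌊44/39⌋−⌊16/39⌋ = 1−0 = 1  ← one
n=1: ⌊72/39⌋−⌊44/39⌋ = 1−1 = 0
n=2: ⌊100/39⌋−⌊72/39⌋ = 2−1 = 1  ← one
n=3: ⌊128/39⌋−⌊100/39⌋ = 3−2 = 1  ← one
n=4: ⌊156/39⌋−⌊128/39⌋ = 4−3 = 1  ← one
n=5: ⌊184/39⌋−⌊156/39⌋ = 4−4 = 0
n=6: ⌊212/39⌋−⌊184/39⌋ = 5−4 = 1  ← one
positions of the first 5 ones: 0 2 3 4 6

0 2 3 4 6


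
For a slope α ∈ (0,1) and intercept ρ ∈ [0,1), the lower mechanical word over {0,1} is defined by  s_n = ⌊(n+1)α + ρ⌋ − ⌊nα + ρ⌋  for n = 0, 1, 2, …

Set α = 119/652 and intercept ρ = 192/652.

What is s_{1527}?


(n+1)α + ρ = (1528·119 + 192) / 652 = 182024/652
nα + ρ     = (1527·119 + 192) / 652 = 181905/652
⌊182024/652⌋ = 279,  ⌊181905/652⌋ = 278
s_{1527} = 279 − 278 = 1

1


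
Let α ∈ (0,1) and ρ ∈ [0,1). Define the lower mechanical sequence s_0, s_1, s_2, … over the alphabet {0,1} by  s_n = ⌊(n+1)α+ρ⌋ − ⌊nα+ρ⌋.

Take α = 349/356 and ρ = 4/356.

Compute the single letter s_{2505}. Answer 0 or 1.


(n+1)α + ρ = (2506·349 + 4) / 356 = 874598/356
nα + ρ     = (2505·349 + 4) / 356 = 874249/356
⌊874598/356⌋ = 2456,  ⌊874249/356⌋ = 2455
s_{2505} = 2456 − 2455 = 1

1


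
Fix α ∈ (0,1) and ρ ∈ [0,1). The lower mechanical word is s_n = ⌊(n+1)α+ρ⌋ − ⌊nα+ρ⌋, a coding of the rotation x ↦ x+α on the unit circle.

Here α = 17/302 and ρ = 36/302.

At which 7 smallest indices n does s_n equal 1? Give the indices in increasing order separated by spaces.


15 33 51 68 86 104 122

n=0: ⌊53/302⌋−⌊36/302⌋ = 0−0 = 0
n=1: ⌊70/302⌋−⌊53/302⌋ = 0−0 = 0
  …
n=15: ⌊308/302⌋−⌊291/302⌋ = 1−0 = 1  ← one
n=16: ⌊325/302⌋−⌊308/302⌋ = 1−1 = 0
n=17: ⌊342/302⌋−⌊325/302⌋ = 1−1 = 0
  …
n=33: ⌊614/302⌋−⌊597/302⌋ = 2−1 = 1  ← one
n=34: ⌊631/302⌋−⌊614/302⌋ = 2−2 = 0
n=35: ⌊648/302⌋−⌊631/302⌋ = 2−2 = 0
  …
n=51: ⌊920/302⌋−⌊903/302⌋ = 3−2 = 1  ← one
n=52: ⌊937/302⌋−⌊920/302⌋ = 3−3 = 0
n=53: ⌊954/302⌋−⌊937/302⌋ = 3−3 = 0
  …
n=68: ⌊1209/302⌋−⌊1192/302⌋ = 4−3 = 1  ← one
n=69: ⌊1226/302⌋−⌊1209/302⌋ = 4−4 = 0
n=70: ⌊1243/302⌋−⌊1226/302⌋ = 4−4 = 0
  …
n=86: ⌊1515/302⌋−⌊1498/302⌋ = 5−4 = 1  ← one
n=87: ⌊1532/302⌋−⌊1515/302⌋ = 5−5 = 0
n=88: ⌊1549/302⌋−⌊1532/302⌋ = 5−5 = 0
  …
n=104: ⌊1821/302⌋−⌊1804/302⌋ = 6−5 = 1  ← one
n=105: ⌊1838/302⌋−⌊1821/302⌋ = 6−6 = 0
n=106: ⌊1855/302⌋−⌊1838/302⌋ = 6−6 = 0
  …
n=122: ⌊2127/302⌋−⌊2110/302⌋ = 7−6 = 1  ← one
positions of the first 7 ones: 15 33 51 68 86 104 122


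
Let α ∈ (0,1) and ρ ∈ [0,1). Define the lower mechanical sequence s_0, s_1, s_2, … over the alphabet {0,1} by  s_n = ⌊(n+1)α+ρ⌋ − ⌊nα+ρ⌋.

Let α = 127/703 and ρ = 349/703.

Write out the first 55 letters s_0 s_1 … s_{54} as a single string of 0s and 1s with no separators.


n=0: ⌊(1·127+349)/703⌋ − ⌊(0·127+349)/703⌋ = ⌊476/703⌋ − ⌊349/703⌋ = 0 − 0 = 0
n=1: ⌊(2·127+349)/703⌋ − ⌊(1·127+349)/703⌋ = ⌊603/703⌋ − ⌊476/703⌋ = 0 − 0 = 0
n=2: ⌊(3·127+349)/703⌋ − ⌊(2·127+349)/703⌋ = ⌊730/703⌋ − ⌊603/703⌋ = 1 − 0 = 1
n=3: ⌊(4·127+349)/703⌋ − ⌊(3·127+349)/703⌋ = ⌊857/703⌋ − ⌊730/703⌋ = 1 − 1 = 0
n=4: ⌊(5·127+349)/703⌋ − ⌊(4·127+349)/703⌋ = ⌊984/703⌋ − ⌊857/703⌋ = 1 − 1 = 0
n=5: ⌊(6·127+349)/703⌋ − ⌊(5·127+349)/703⌋ = ⌊1111/703⌋ − ⌊984/703⌋ = 1 − 1 = 0
n=6: ⌊(7·127+349)/703⌋ − ⌊(6·127+349)/703⌋ = ⌊1238/703⌋ − ⌊1111/703⌋ = 1 − 1 = 0
n=7: ⌊(8·127+349)/703⌋ − ⌊(7·127+349)/703⌋ = ⌊1365/703⌋ − ⌊1238/703⌋ = 1 − 1 = 0
n=8: ⌊(9·127+349)/703⌋ − ⌊(8·127+349)/703⌋ = ⌊1492/703⌋ − ⌊1365/703⌋ = 2 − 1 = 1
n=9: ⌊(10·127+349)/703⌋ − ⌊(9·127+349)/703⌋ = ⌊1619/703⌋ − ⌊1492/703⌋ = 2 − 2 = 0
n=10: ⌊(11·127+349)/703⌋ − ⌊(10·127+349)/703⌋ = ⌊1746/703⌋ − ⌊1619/703⌋ = 2 − 2 = 0
n=11: ⌊(12·127+349)/703⌋ − ⌊(11·127+349)/703⌋ = ⌊1873/703⌋ − ⌊1746/703⌋ = 2 − 2 = 0
n=12: ⌊(13·127+349)/703⌋ − ⌊(12·127+349)/703⌋ = ⌊2000/703⌋ − ⌊1873/703⌋ = 2 − 2 = 0
n=13: ⌊(14·127+349)/703⌋ − ⌊(13·127+349)/703⌋ = ⌊2127/703⌋ − ⌊2000/703⌋ = 3 − 2 = 1
n=14: ⌊(15·127+349)/703⌋ − ⌊(14·127+349)/703⌋ = ⌊2254/703⌋ − ⌊2127/703⌋ = 3 − 3 = 0
n=15: ⌊(16·127+349)/703⌋ − ⌊(15·127+349)/703⌋ = ⌊2381/703⌋ − ⌊2254/703⌋ = 3 − 3 = 0
n=16: ⌊(17·127+349)/703⌋ − ⌊(16·127+349)/703⌋ = ⌊2508/703⌋ − ⌊2381/703⌋ = 3 − 3 = 0
n=17: ⌊(18·127+349)/703⌋ − ⌊(17·127+349)/703⌋ = ⌊2635/703⌋ − ⌊2508/703⌋ = 3 − 3 = 0
n=18: ⌊(19·127+349)/703⌋ − ⌊(18·127+349)/703⌋ = ⌊2762/703⌋ − ⌊2635/703⌋ = 3 − 3 = 0
n=19: ⌊(20·127+349)/703⌋ − ⌊(19·127+349)/703⌋ = ⌊2889/703⌋ − ⌊2762/703⌋ = 4 − 3 = 1
n=20: ⌊(21·127+349)/703⌋ − ⌊(20·127+349)/703⌋ = ⌊3016/703⌋ − ⌊2889/703⌋ = 4 − 4 = 0
n=21: ⌊(22·127+349)/703⌋ − ⌊(21·127+349)/703⌋ = ⌊3143/703⌋ − ⌊3016/703⌋ = 4 − 4 = 0
n=22: ⌊(23·127+349)/703⌋ − ⌊(22·127+349)/703⌋ = ⌊3270/703⌋ − ⌊3143/703⌋ = 4 − 4 = 0
n=23: ⌊(24·127+349)/703⌋ − ⌊(23·127+349)/703⌋ = ⌊3397/703⌋ − ⌊3270/703⌋ = 4 − 4 = 0
n=24: ⌊(25·127+349)/703⌋ − ⌊(24·127+349)/703⌋ = ⌊3524/703⌋ − ⌊3397/703⌋ = 5 − 4 = 1
n=25: ⌊(26·127+349)/703⌋ − ⌊(25·127+349)/703⌋ = ⌊3651/703⌋ − ⌊3524/703⌋ = 5 − 5 = 0
n=26: ⌊(27·127+349)/703⌋ − ⌊(26·127+349)/703⌋ = ⌊3778/703⌋ − ⌊3651/703⌋ = 5 − 5 = 0
n=27: ⌊(28·127+349)/703⌋ − ⌊(27·127+349)/703⌋ = ⌊3905/703⌋ − ⌊3778/703⌋ = 5 − 5 = 0
n=28: ⌊(29·127+349)/703⌋ − ⌊(28·127+349)/703⌋ = ⌊4032/703⌋ − ⌊3905/703⌋ = 5 − 5 = 0
n=29: ⌊(30·127+349)/703⌋ − ⌊(29·127+349)/703⌋ = ⌊4159/703⌋ − ⌊4032/703⌋ = 5 − 5 = 0
n=30: ⌊(31·127+349)/703⌋ − ⌊(30·127+349)/703⌋ = ⌊4286/703⌋ − ⌊4159/703⌋ = 6 − 5 = 1
n=31: ⌊(32·127+349)/703⌋ − ⌊(31·127+349)/703⌋ = ⌊4413/703⌋ − ⌊4286/703⌋ = 6 − 6 = 0
n=32: ⌊(33·127+349)/703⌋ − ⌊(32·127+349)/703⌋ = ⌊4540/703⌋ − ⌊4413/703⌋ = 6 − 6 = 0
n=33: ⌊(34·127+349)/703⌋ − ⌊(33·127+349)/703⌋ = ⌊4667/703⌋ − ⌊4540/703⌋ = 6 − 6 = 0
n=34: ⌊(35·127+349)/703⌋ − ⌊(34·127+349)/703⌋ = ⌊4794/703⌋ − ⌊4667/703⌋ = 6 − 6 = 0
n=35: ⌊(36·127+349)/703⌋ − ⌊(35·127+349)/703⌋ = ⌊4921/703⌋ − ⌊4794/703⌋ = 7 − 6 = 1
n=36: ⌊(37·127+349)/703⌋ − ⌊(36·127+349)/703⌋ = ⌊5048/703⌋ − ⌊4921/703⌋ = 7 − 7 = 0
n=37: ⌊(38·127+349)/703⌋ − ⌊(37·127+349)/703⌋ = ⌊5175/703⌋ − ⌊5048/703⌋ = 7 − 7 = 0
n=38: ⌊(39·127+349)/703⌋ − ⌊(38·127+349)/703⌋ = ⌊5302/703⌋ − ⌊5175/703⌋ = 7 − 7 = 0
n=39: ⌊(40·127+349)/703⌋ − ⌊(39·127+349)/703⌋ = ⌊5429/703⌋ − ⌊5302/703⌋ = 7 − 7 = 0
n=40: ⌊(41·127+349)/703⌋ − ⌊(40·127+349)/703⌋ = ⌊5556/703⌋ − ⌊5429/703⌋ = 7 − 7 = 0
n=41: ⌊(42·127+349)/703⌋ − ⌊(41·127+349)/703⌋ = ⌊5683/703⌋ − ⌊5556/703⌋ = 8 − 7 = 1
n=42: ⌊(43·127+349)/703⌋ − ⌊(42·127+349)/703⌋ = ⌊5810/703⌋ − ⌊5683/703⌋ = 8 − 8 = 0
n=43: ⌊(44·127+349)/703⌋ − ⌊(43·127+349)/703⌋ = ⌊5937/703⌋ − ⌊5810/703⌋ = 8 − 8 = 0
n=44: ⌊(45·127+349)/703⌋ − ⌊(44·127+349)/703⌋ = ⌊6064/703⌋ − ⌊5937/703⌋ = 8 − 8 = 0
n=45: ⌊(46·127+349)/703⌋ − ⌊(45·127+349)/703⌋ = ⌊6191/703⌋ − ⌊6064/703⌋ = 8 − 8 = 0
n=46: ⌊(47·127+349)/703⌋ − ⌊(46·127+349)/703⌋ = ⌊6318/703⌋ − ⌊6191/703⌋ = 8 − 8 = 0
n=47: ⌊(48·127+349)/703⌋ − ⌊(47·127+349)/703⌋ = ⌊6445/703⌋ − ⌊6318/703⌋ = 9 − 8 = 1
n=48: ⌊(49·127+349)/703⌋ − ⌊(48·127+349)/703⌋ = ⌊6572/703⌋ − ⌊6445/703⌋ = 9 − 9 = 0
n=49: ⌊(50·127+349)/703⌋ − ⌊(49·127+349)/703⌋ = ⌊6699/703⌋ − ⌊6572/703⌋ = 9 − 9 = 0
n=50: ⌊(51·127+349)/703⌋ − ⌊(50·127+349)/703⌋ = ⌊6826/703⌋ − ⌊6699/703⌋ = 9 − 9 = 0
n=51: ⌊(52·127+349)/703⌋ − ⌊(51·127+349)/703⌋ = ⌊6953/703⌋ − ⌊6826/703⌋ = 9 − 9 = 0
n=52: ⌊(53·127+349)/703⌋ − ⌊(52·127+349)/703⌋ = ⌊7080/703⌋ − ⌊6953/703⌋ = 10 − 9 = 1
n=53: ⌊(54·127+349)/703⌋ − ⌊(53·127+349)/703⌋ = ⌊7207/703⌋ − ⌊7080/703⌋ = 10 − 10 = 0
n=54: ⌊(55·127+349)/703⌋ − ⌊(54·127+349)/703⌋ = ⌊7334/703⌋ − ⌊7207/703⌋ = 10 − 10 = 0

0010000010000100000100001000001000010000010000010000100


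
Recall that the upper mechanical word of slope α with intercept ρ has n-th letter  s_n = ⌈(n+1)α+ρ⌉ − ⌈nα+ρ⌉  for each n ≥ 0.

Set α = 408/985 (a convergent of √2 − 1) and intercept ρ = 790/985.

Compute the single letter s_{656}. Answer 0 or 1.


(n+1)α + ρ = (657·408 + 790) / 985 = 268846/985
nα + ρ     = (656·408 + 790) / 985 = 268438/985
⌈268846/985⌉ = 273,  ⌈268438/985⌉ = 273
s_{656} = 273 − 273 = 0

0


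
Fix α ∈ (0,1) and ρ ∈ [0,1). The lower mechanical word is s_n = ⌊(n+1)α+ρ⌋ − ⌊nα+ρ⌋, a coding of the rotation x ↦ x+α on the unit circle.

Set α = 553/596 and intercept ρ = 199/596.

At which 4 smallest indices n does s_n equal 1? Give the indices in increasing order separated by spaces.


0 1 2 3

n=0: ⌊752/596⌋−⌊199/596⌋ = 1−0 = 1  ← one
n=1: ⌊1305/596⌋−⌊752/596⌋ = 2−1 = 1  ← one
n=2: ⌊1858/596⌋−⌊1305/596⌋ = 3−2 = 1  ← one
n=3: ⌊2411/596⌋−⌊1858/596⌋ = 4−3 = 1  ← one
positions of the first 4 ones: 0 1 2 3


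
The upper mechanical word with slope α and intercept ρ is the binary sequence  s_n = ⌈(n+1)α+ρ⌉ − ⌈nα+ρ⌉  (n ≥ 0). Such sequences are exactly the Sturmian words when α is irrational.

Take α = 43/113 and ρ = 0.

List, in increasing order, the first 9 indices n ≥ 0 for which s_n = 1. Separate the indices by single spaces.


0 2 5 7 10 13 15 18 21

n=0: ⌈43/113⌉−⌈0/113⌉ = 1−0 = 1  ← one
n=1: ⌈86/113⌉−⌈43/113⌉ = 1−1 = 0
n=2: ⌈129/113⌉−⌈86/113⌉ = 2−1 = 1  ← one
n=3: ⌈172/113⌉−⌈129/113⌉ = 2−2 = 0
n=4: ⌈215/113⌉−⌈172/113⌉ = 2−2 = 0
n=5: ⌈258/113⌉−⌈215/113⌉ = 3−2 = 1  ← one
n=6: ⌈301/113⌉−⌈258/113⌉ = 3−3 = 0
n=7: ⌈344/113⌉−⌈301/113⌉ = 4−3 = 1  ← one
n=8: ⌈387/113⌉−⌈344/113⌉ = 4−4 = 0
n=9: ⌈430/113⌉−⌈387/113⌉ = 4−4 = 0
n=10: ⌈473/113⌉−⌈430/113⌉ = 5−4 = 1  ← one
n=11: ⌈516/113⌉−⌈473/113⌉ = 5−5 = 0
n=12: ⌈559/113⌉−⌈516/113⌉ = 5−5 = 0
n=13: ⌈602/113⌉−⌈559/113⌉ = 6−5 = 1  ← one
n=14: ⌈645/113⌉−⌈602/113⌉ = 6−6 = 0
n=15: ⌈688/113⌉−⌈645/113⌉ = 7−6 = 1  ← one
n=16: ⌈731/113⌉−⌈688/113⌉ = 7−7 = 0
n=17: ⌈774/113⌉−⌈731/113⌉ = 7−7 = 0
n=18: ⌈817/113⌉−⌈774/113⌉ = 8−7 = 1  ← one
n=19: ⌈860/113⌉−⌈817/113⌉ = 8−8 = 0
n=20: ⌈903/113⌉−⌈860/113⌉ = 8−8 = 0
n=21: ⌈946/113⌉−⌈903/113⌉ = 9−8 = 1  ← one
positions of the first 9 ones: 0 2 5 7 10 13 15 18 21


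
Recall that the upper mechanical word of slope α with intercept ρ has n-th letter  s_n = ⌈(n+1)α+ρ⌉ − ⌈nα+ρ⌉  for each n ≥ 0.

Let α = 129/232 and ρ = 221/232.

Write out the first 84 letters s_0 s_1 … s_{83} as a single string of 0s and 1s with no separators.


n=0: ⌈(1·129+221)/232⌉ − ⌈(0·129+221)/232⌉ = ⌈350/232⌉ − ⌈221/232⌉ = 2 − 1 = 1
n=1: ⌈(2·129+221)/232⌉ − ⌈(1·129+221)/232⌉ = ⌈479/232⌉ − ⌈350/232⌉ = 3 − 2 = 1
n=2: ⌈(3·129+221)/232⌉ − ⌈(2·129+221)/232⌉ = ⌈608/232⌉ − ⌈479/232⌉ = 3 − 3 = 0
n=3: ⌈(4·129+221)/232⌉ − ⌈(3·129+221)/232⌉ = ⌈737/232⌉ − ⌈608/232⌉ = 4 − 3 = 1
n=4: ⌈(5·129+221)/232⌉ − ⌈(4·129+221)/232⌉ = ⌈866/232⌉ − ⌈737/232⌉ = 4 − 4 = 0
n=5: ⌈(6·129+221)/232⌉ − ⌈(5·129+221)/232⌉ = ⌈995/232⌉ − ⌈866/232⌉ = 5 − 4 = 1
n=6: ⌈(7·129+221)/232⌉ − ⌈(6·129+221)/232⌉ = ⌈1124/232⌉ − ⌈995/232⌉ = 5 − 5 = 0
n=7: ⌈(8·129+221)/232⌉ − ⌈(7·129+221)/232⌉ = ⌈1253/232⌉ − ⌈1124/232⌉ = 6 − 5 = 1
n=8: ⌈(9·129+221)/232⌉ − ⌈(8·129+221)/232⌉ = ⌈1382/232⌉ − ⌈1253/232⌉ = 6 − 6 = 0
n=9: ⌈(10·129+221)/232⌉ − ⌈(9·129+221)/232⌉ = ⌈1511/232⌉ − ⌈1382/232⌉ = 7 − 6 = 1
n=10: ⌈(11·129+221)/232⌉ − ⌈(10·129+221)/232⌉ = ⌈1640/232⌉ − ⌈1511/232⌉ = 8 − 7 = 1
n=11: ⌈(12·129+221)/232⌉ − ⌈(11·129+221)/232⌉ = ⌈1769/232⌉ − ⌈1640/232⌉ = 8 − 8 = 0
n=12: ⌈(13·129+221)/232⌉ − ⌈(12·129+221)/232⌉ = ⌈1898/232⌉ − ⌈1769/232⌉ = 9 − 8 = 1
n=13: ⌈(14·129+221)/232⌉ − ⌈(13·129+221)/232⌉ = ⌈2027/232⌉ − ⌈1898/232⌉ = 9 − 9 = 0
n=14: ⌈(15·129+221)/232⌉ − ⌈(14·129+221)/232⌉ = ⌈2156/232⌉ − ⌈2027/232⌉ = 10 − 9 = 1
n=15: ⌈(16·129+221)/232⌉ − ⌈(15·129+221)/232⌉ = ⌈2285/232⌉ − ⌈2156/232⌉ = 10 − 10 = 0
n=16: ⌈(17·129+221)/232⌉ − ⌈(16·129+221)/232⌉ = ⌈2414/232⌉ − ⌈2285/232⌉ = 11 − 10 = 1
n=17: ⌈(18·129+221)/232⌉ − ⌈(17·129+221)/232⌉ = ⌈2543/232⌉ − ⌈2414/232⌉ = 11 − 11 = 0
n=18: ⌈(19·129+221)/232⌉ − ⌈(18·129+221)/232⌉ = ⌈2672/232⌉ − ⌈2543/232⌉ = 12 − 11 = 1
n=19: ⌈(20·129+221)/232⌉ − ⌈(19·129+221)/232⌉ = ⌈2801/232⌉ − ⌈2672/232⌉ = 13 − 12 = 1
n=20: ⌈(21·129+221)/232⌉ − ⌈(20·129+221)/232⌉ = ⌈2930/232⌉ − ⌈2801/232⌉ = 13 − 13 = 0
n=21: ⌈(22·129+221)/232⌉ − ⌈(21·129+221)/232⌉ = ⌈3059/232⌉ − ⌈2930/232⌉ = 14 − 13 = 1
n=22: ⌈(23·129+221)/232⌉ − ⌈(22·129+221)/232⌉ = ⌈3188/232⌉ − ⌈3059/232⌉ = 14 − 14 = 0
n=23: ⌈(24·129+221)/232⌉ − ⌈(23·129+221)/232⌉ = ⌈3317/232⌉ − ⌈3188/232⌉ = 15 − 14 = 1
n=24: ⌈(25·129+221)/232⌉ − ⌈(24·129+221)/232⌉ = ⌈3446/232⌉ − ⌈3317/232⌉ = 15 − 15 = 0
n=25: ⌈(26·129+221)/232⌉ − ⌈(25·129+221)/232⌉ = ⌈3575/232⌉ − ⌈3446/232⌉ = 16 − 15 = 1
n=26: ⌈(27·129+221)/232⌉ − ⌈(26·129+221)/232⌉ = ⌈3704/232⌉ − ⌈3575/232⌉ = 16 − 16 = 0
n=27: ⌈(28·129+221)/232⌉ − ⌈(27·129+221)/232⌉ = ⌈3833/232⌉ − ⌈3704/232⌉ = 17 − 16 = 1
n=28: ⌈(29·129+221)/232⌉ − ⌈(28·129+221)/232⌉ = ⌈3962/232⌉ − ⌈3833/232⌉ = 18 − 17 = 1
n=29: ⌈(30·129+221)/232⌉ − ⌈(29·129+221)/232⌉ = ⌈4091/232⌉ − ⌈3962/232⌉ = 18 − 18 = 0
n=30: ⌈(31·129+221)/232⌉ − ⌈(30·129+221)/232⌉ = ⌈4220/232⌉ − ⌈4091/232⌉ = 19 − 18 = 1
n=31: ⌈(32·129+221)/232⌉ − ⌈(31·129+221)/232⌉ = ⌈4349/232⌉ − ⌈4220/232⌉ = 19 − 19 = 0
n=32: ⌈(33·129+221)/232⌉ − ⌈(32·129+221)/232⌉ = ⌈4478/232⌉ − ⌈4349/232⌉ = 20 − 19 = 1
n=33: ⌈(34·129+221)/232⌉ − ⌈(33·129+221)/232⌉ = ⌈4607/232⌉ − ⌈4478/232⌉ = 20 − 20 = 0
n=34: ⌈(35·129+221)/232⌉ − ⌈(34·129+221)/232⌉ = ⌈4736/232⌉ − ⌈4607/232⌉ = 21 − 20 = 1
n=35: ⌈(36·129+221)/232⌉ − ⌈(35·129+221)/232⌉ = ⌈4865/232⌉ − ⌈4736/232⌉ = 21 − 21 = 0
n=36: ⌈(37·129+221)/232⌉ − ⌈(36·129+221)/232⌉ = ⌈4994/232⌉ − ⌈4865/232⌉ = 22 − 21 = 1
n=37: ⌈(38·129+221)/232⌉ − ⌈(37·129+221)/232⌉ = ⌈5123/232⌉ − ⌈4994/232⌉ = 23 − 22 = 1
n=38: ⌈(39·129+221)/232⌉ − ⌈(38·129+221)/232⌉ = ⌈5252/232⌉ − ⌈5123/232⌉ = 23 − 23 = 0
n=39: ⌈(40·129+221)/232⌉ − ⌈(39·129+221)/232⌉ = ⌈5381/232⌉ − ⌈5252/232⌉ = 24 − 23 = 1
n=40: ⌈(41·129+221)/232⌉ − ⌈(40·129+221)/232⌉ = ⌈5510/232⌉ − ⌈5381/232⌉ = 24 − 24 = 0
n=41: ⌈(42·129+221)/232⌉ − ⌈(41·129+221)/232⌉ = ⌈5639/232⌉ − ⌈5510/232⌉ = 25 − 24 = 1
n=42: ⌈(43·129+221)/232⌉ − ⌈(42·129+221)/232⌉ = ⌈5768/232⌉ − ⌈5639/232⌉ = 25 − 25 = 0
n=43: ⌈(44·129+221)/232⌉ − ⌈(43·129+221)/232⌉ = ⌈5897/232⌉ − ⌈5768/232⌉ = 26 − 25 = 1
n=44: ⌈(45·129+221)/232⌉ − ⌈(44·129+221)/232⌉ = ⌈6026/232⌉ − ⌈5897/232⌉ = 26 − 26 = 0
n=45: ⌈(46·129+221)/232⌉ − ⌈(45·129+221)/232⌉ = ⌈6155/232⌉ − ⌈6026/232⌉ = 27 − 26 = 1
n=46: ⌈(47·129+221)/232⌉ − ⌈(46·129+221)/232⌉ = ⌈6284/232⌉ − ⌈6155/232⌉ = 28 − 27 = 1
n=47: ⌈(48·129+221)/232⌉ − ⌈(47·129+221)/232⌉ = ⌈6413/232⌉ − ⌈6284/232⌉ = 28 − 28 = 0
n=48: ⌈(49·129+221)/232⌉ − ⌈(48·129+221)/232⌉ = ⌈6542/232⌉ − ⌈6413/232⌉ = 29 − 28 = 1
n=49: ⌈(50·129+221)/232⌉ − ⌈(49·129+221)/232⌉ = ⌈6671/232⌉ − ⌈6542/232⌉ = 29 − 29 = 0
n=50: ⌈(51·129+221)/232⌉ − ⌈(50·129+221)/232⌉ = ⌈6800/232⌉ − ⌈6671/232⌉ = 30 − 29 = 1
n=51: ⌈(52·129+221)/232⌉ − ⌈(51·129+221)/232⌉ = ⌈6929/232⌉ − ⌈6800/232⌉ = 30 − 30 = 0
n=52: ⌈(53·129+221)/232⌉ − ⌈(52·129+221)/232⌉ = ⌈7058/232⌉ − ⌈6929/232⌉ = 31 − 30 = 1
n=53: ⌈(54·129+221)/232⌉ − ⌈(53·129+221)/232⌉ = ⌈7187/232⌉ − ⌈7058/232⌉ = 31 − 31 = 0
n=54: ⌈(55·129+221)/232⌉ − ⌈(54·129+221)/232⌉ = ⌈7316/232⌉ − ⌈7187/232⌉ = 32 − 31 = 1
n=55: ⌈(56·129+221)/232⌉ − ⌈(55·129+221)/232⌉ = ⌈7445/232⌉ − ⌈7316/232⌉ = 33 − 32 = 1
n=56: ⌈(57·129+221)/232⌉ − ⌈(56·129+221)/232⌉ = ⌈7574/232⌉ − ⌈7445/232⌉ = 33 − 33 = 0
n=57: ⌈(58·129+221)/232⌉ − ⌈(57·129+221)/232⌉ = ⌈7703/232⌉ − ⌈7574/232⌉ = 34 − 33 = 1
n=58: ⌈(59·129+221)/232⌉ − ⌈(58·129+221)/232⌉ = ⌈7832/232⌉ − ⌈7703/232⌉ = 34 − 34 = 0
n=59: ⌈(60·129+221)/232⌉ − ⌈(59·129+221)/232⌉ = ⌈7961/232⌉ − ⌈7832/232⌉ = 35 − 34 = 1
n=60: ⌈(61·129+221)/232⌉ − ⌈(60·129+221)/232⌉ = ⌈8090/232⌉ − ⌈7961/232⌉ = 35 − 35 = 0
n=61: ⌈(62·129+221)/232⌉ − ⌈(61·129+221)/232⌉ = ⌈8219/232⌉ − ⌈8090/232⌉ = 36 − 35 = 1
n=62: ⌈(63·129+221)/232⌉ − ⌈(62·129+221)/232⌉ = ⌈8348/232⌉ − ⌈8219/232⌉ = 36 − 36 = 0
n=63: ⌈(64·129+221)/232⌉ − ⌈(63·129+221)/232⌉ = ⌈8477/232⌉ − ⌈8348/232⌉ = 37 − 36 = 1
n=64: ⌈(65·129+221)/232⌉ − ⌈(64·129+221)/232⌉ = ⌈8606/232⌉ − ⌈8477/232⌉ = 38 − 37 = 1
n=65: ⌈(66·129+221)/232⌉ − ⌈(65·129+221)/232⌉ = ⌈8735/232⌉ − ⌈8606/232⌉ = 38 − 38 = 0
n=66: ⌈(67·129+221)/232⌉ − ⌈(66·129+221)/232⌉ = ⌈8864/232⌉ − ⌈8735/232⌉ = 39 − 38 = 1
n=67: ⌈(68·129+221)/232⌉ − ⌈(67·129+221)/232⌉ = ⌈8993/232⌉ − ⌈8864/232⌉ = 39 − 39 = 0
n=68: ⌈(69·129+221)/232⌉ − ⌈(68·129+221)/232⌉ = ⌈9122/232⌉ − ⌈8993/232⌉ = 40 − 39 = 1
n=69: ⌈(70·129+221)/232⌉ − ⌈(69·129+221)/232⌉ = ⌈9251/232⌉ − ⌈9122/232⌉ = 40 − 40 = 0
n=70: ⌈(71·129+221)/232⌉ − ⌈(70·129+221)/232⌉ = ⌈9380/232⌉ − ⌈9251/232⌉ = 41 − 40 = 1
n=71: ⌈(72·129+221)/232⌉ − ⌈(71·129+221)/232⌉ = ⌈9509/232⌉ − ⌈9380/232⌉ = 41 − 41 = 0
n=72: ⌈(73·129+221)/232⌉ − ⌈(72·129+221)/232⌉ = ⌈9638/232⌉ − ⌈9509/232⌉ = 42 − 41 = 1
n=73: ⌈(74·129+221)/232⌉ − ⌈(73·129+221)/232⌉ = ⌈9767/232⌉ − ⌈9638/232⌉ = 43 − 42 = 1
n=74: ⌈(75·129+221)/232⌉ − ⌈(74·129+221)/232⌉ = ⌈9896/232⌉ − ⌈9767/232⌉ = 43 − 43 = 0
n=75: ⌈(76·129+221)/232⌉ − ⌈(75·129+221)/232⌉ = ⌈10025/232⌉ − ⌈9896/232⌉ = 44 − 43 = 1
n=76: ⌈(77·129+221)/232⌉ − ⌈(76·129+221)/232⌉ = ⌈10154/232⌉ − ⌈10025/232⌉ = 44 − 44 = 0
n=77: ⌈(78·129+221)/232⌉ − ⌈(77·129+221)/232⌉ = ⌈10283/232⌉ − ⌈10154/232⌉ = 45 − 44 = 1
n=78: ⌈(79·129+221)/232⌉ − ⌈(78·129+221)/232⌉ = ⌈10412/232⌉ − ⌈10283/232⌉ = 45 − 45 = 0
n=79: ⌈(80·129+221)/232⌉ − ⌈(79·129+221)/232⌉ = ⌈10541/232⌉ − ⌈10412/232⌉ = 46 − 45 = 1
n=80: ⌈(81·129+221)/232⌉ − ⌈(80·129+221)/232⌉ = ⌈10670/232⌉ − ⌈10541/232⌉ = 46 − 46 = 0
n=81: ⌈(82·129+221)/232⌉ − ⌈(81·129+221)/232⌉ = ⌈10799/232⌉ − ⌈10670/232⌉ = 47 − 46 = 1
n=82: ⌈(83·129+221)/232⌉ − ⌈(82·129+221)/232⌉ = ⌈10928/232⌉ − ⌈10799/232⌉ = 48 − 47 = 1
n=83: ⌈(84·129+221)/232⌉ − ⌈(83·129+221)/232⌉ = ⌈11057/232⌉ − ⌈10928/232⌉ = 48 − 48 = 0

110101010110101010110101010110101010110101010110101010110101010110101010110101010110
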